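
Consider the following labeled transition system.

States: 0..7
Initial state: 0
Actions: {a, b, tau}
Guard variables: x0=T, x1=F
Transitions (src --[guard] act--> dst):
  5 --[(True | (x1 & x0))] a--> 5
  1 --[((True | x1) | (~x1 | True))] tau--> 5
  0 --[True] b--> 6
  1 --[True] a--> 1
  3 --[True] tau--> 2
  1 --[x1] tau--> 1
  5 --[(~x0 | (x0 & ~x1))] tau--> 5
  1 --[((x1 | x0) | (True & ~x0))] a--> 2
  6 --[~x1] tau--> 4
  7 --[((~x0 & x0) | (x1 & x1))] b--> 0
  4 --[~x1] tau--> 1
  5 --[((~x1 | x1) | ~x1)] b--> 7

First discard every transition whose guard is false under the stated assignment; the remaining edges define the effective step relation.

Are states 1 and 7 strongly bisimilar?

Answer: NOT BISIMILAR

Analysis:
Bisimulation quotient by refinement:
  round 0: {{0,1,2,3,4,5,6,7}}
  round 1: {{0},{1},{2,7},{3,4,6},{5}}
  round 2: {{0},{1},{2,7},{3},{4},{5},{6}}
stable after 3 split(s): 7 block(s)
[1]={1}  [7]={2,7}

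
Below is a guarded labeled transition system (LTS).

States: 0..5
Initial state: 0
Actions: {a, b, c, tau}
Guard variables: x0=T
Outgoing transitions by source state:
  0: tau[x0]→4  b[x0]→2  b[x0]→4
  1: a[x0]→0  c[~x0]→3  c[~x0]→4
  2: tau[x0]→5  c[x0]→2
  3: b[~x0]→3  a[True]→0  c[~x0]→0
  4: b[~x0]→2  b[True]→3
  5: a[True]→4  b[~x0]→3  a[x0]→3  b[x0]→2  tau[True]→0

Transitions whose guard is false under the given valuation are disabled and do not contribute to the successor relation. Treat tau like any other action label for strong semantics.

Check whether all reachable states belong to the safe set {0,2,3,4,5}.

Allowed set {0,2,3,4,5}
Reachable = {0,2,3,4,5}
  0: ✓
  2: ✓
  3: ✓
  4: ✓
  5: ✓

Answer: INVARIANT HOLDS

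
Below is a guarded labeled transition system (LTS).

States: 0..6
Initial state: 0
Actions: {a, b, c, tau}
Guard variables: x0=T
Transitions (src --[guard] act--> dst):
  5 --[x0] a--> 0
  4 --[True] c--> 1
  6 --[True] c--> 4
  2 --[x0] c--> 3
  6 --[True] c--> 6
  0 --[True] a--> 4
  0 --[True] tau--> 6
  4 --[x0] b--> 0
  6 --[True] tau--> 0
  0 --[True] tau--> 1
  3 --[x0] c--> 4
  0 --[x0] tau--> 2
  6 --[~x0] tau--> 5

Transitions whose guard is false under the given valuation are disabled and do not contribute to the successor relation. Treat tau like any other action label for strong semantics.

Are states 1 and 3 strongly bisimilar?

Answer: NOT BISIMILAR

Analysis:
Compute ~ classes (split until stable):
  P[0] = {{0,1,2,3,4,5,6}}
  P[1] = {{0},{1},{2,3},{4},{5},{6}}
  P[2] = {{0},{1},{2},{3},{4},{5},{6}}
stable after 3 split(s): 7 block(s)
1∈{1}, 3∈{3}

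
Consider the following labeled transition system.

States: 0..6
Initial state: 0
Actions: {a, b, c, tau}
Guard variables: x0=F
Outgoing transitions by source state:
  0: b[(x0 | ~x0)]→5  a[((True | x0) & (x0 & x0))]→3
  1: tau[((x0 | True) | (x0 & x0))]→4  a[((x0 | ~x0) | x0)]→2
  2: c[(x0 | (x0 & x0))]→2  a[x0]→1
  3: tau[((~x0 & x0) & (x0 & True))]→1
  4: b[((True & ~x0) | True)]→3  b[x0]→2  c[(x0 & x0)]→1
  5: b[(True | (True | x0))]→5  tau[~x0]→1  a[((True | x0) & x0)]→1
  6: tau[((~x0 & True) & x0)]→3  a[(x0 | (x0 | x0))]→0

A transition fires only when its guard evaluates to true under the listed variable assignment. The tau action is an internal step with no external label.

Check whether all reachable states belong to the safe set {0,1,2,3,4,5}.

Inv-set: {0,1,2,3,4,5}
R = {0,1,2,3,4,5}
  0: safe
  1: safe
  2: safe
  3: safe
  4: safe
  5: safe

Answer: INVARIANT HOLDS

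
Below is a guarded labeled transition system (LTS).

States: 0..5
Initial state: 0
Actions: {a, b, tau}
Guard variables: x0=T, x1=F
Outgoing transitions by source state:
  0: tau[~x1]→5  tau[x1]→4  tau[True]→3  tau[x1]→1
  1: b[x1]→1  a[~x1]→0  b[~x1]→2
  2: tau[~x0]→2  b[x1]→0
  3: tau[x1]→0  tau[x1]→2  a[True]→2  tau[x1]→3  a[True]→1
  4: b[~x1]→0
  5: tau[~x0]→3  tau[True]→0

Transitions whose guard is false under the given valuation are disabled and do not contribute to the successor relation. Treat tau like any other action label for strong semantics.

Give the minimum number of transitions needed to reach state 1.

Answer: 2

Trace:
Breadth-first toward 1:
  L0 = {0}
  L1 = {3,5}
  L2 = {1,2}
depth(1)=2, e.g. tau·a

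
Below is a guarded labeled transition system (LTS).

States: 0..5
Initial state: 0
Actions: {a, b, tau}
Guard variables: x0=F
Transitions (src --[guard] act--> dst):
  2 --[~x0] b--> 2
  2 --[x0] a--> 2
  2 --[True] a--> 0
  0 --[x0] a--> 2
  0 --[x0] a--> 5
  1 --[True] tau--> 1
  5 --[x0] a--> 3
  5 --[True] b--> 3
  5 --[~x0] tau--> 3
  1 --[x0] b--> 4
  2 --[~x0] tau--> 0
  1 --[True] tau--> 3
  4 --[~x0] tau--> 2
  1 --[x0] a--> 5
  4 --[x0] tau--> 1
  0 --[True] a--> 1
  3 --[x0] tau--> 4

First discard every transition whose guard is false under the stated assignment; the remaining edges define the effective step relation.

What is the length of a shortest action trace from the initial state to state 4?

Answer: UNREACHABLE

Working:
Layered search for 4:
  depth 0: {0}
  depth 1: {1}
  depth 2: {3}
4 never appears.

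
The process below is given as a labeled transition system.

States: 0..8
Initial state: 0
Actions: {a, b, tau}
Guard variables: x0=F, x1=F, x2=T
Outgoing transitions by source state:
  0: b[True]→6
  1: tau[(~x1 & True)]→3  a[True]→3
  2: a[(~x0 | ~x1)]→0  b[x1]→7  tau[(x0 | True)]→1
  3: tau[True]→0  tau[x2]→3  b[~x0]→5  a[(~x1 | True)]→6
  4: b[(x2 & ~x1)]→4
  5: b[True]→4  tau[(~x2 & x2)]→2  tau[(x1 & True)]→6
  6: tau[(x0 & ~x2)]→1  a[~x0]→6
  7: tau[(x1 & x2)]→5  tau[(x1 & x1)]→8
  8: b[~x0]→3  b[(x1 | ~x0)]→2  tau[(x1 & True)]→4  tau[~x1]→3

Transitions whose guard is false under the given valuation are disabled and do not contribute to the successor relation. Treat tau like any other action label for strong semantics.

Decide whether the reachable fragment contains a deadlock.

R = {0,6}
  0: b→6  [1 exit(s)]
  6: a→6  [1 exit(s)]

Answer: DEADLOCK-FREE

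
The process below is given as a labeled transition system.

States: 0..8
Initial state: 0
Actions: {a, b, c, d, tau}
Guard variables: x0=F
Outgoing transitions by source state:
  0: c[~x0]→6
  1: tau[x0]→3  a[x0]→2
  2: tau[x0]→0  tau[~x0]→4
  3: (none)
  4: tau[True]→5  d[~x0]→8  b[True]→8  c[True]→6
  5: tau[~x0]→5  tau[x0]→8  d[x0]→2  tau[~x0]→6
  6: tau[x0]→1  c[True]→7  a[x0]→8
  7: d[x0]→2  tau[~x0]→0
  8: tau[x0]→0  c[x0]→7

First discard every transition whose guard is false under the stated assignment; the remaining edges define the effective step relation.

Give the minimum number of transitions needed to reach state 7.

Answer: 2

Trace:
BFS to 7:
  L0 = {0}
  L1 = {6}
  L2 = {7}
7 enters at depth 2; path c·c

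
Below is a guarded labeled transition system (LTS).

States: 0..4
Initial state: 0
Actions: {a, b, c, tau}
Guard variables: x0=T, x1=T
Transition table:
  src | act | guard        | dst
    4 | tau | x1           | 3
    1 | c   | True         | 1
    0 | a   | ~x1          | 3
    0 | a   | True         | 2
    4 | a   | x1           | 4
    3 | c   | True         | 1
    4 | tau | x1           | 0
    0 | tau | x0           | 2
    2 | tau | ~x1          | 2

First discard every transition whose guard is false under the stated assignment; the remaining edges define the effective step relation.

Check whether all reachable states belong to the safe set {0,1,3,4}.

Answer: INVARIANT VIOLATED at state 2

Trace:
Allowed set {0,1,3,4}
R = {0,2}
  0: ✓
  2: VIOLATES
counterexample path to 2: a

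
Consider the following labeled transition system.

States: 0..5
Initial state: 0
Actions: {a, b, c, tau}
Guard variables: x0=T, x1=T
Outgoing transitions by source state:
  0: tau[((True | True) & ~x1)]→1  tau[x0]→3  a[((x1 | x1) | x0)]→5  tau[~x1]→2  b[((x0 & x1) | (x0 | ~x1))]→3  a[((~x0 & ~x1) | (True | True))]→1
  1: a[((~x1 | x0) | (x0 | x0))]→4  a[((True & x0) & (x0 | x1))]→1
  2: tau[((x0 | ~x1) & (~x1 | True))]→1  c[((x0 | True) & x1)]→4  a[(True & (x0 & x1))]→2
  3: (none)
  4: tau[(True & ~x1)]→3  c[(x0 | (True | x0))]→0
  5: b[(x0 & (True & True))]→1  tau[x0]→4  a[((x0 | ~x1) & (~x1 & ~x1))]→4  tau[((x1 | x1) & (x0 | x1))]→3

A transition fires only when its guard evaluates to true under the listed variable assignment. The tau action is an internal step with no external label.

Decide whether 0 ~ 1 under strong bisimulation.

Refine partition for ~:
  P[0] = {{0,1,2,3,4,5}}
  P[1] = {{0},{1},{2},{3},{4},{5}}
stable after 2 split(s): 6 block(s)
class of 0: {0}; class of 1: {1}

Answer: NOT BISIMILAR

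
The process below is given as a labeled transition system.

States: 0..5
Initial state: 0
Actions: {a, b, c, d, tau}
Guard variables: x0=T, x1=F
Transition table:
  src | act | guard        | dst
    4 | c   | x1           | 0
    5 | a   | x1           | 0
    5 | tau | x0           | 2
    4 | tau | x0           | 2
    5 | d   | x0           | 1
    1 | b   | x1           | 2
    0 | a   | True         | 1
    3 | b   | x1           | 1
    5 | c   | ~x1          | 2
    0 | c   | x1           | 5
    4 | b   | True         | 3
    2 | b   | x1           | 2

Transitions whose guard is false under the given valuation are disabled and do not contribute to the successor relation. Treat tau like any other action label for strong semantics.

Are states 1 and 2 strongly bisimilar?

Answer: BISIMILAR

Trace:
Refine partition for ~:
  P[0] = {{0,1,2,3,4,5}}
  P[1] = {{0},{1,2,3},{4},{5}}
Fixed point at round 2; 4 class(es).
[1]={1,2,3}  [2]={1,2,3}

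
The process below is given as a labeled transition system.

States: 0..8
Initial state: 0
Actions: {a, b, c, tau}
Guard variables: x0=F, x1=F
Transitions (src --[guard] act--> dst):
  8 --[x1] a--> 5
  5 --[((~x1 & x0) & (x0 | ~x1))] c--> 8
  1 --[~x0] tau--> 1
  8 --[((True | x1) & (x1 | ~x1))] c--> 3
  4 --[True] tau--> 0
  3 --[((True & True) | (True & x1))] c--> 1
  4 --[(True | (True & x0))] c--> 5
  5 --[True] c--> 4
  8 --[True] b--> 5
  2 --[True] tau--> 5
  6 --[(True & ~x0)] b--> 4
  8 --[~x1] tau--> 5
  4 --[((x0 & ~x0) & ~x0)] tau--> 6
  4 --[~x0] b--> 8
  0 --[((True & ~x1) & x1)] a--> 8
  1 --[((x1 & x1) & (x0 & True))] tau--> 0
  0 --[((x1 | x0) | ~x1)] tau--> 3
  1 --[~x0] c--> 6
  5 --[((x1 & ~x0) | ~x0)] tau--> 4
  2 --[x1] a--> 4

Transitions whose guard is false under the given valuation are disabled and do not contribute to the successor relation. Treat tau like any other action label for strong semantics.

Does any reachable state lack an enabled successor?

R = {0,1,3,4,5,6,8}
  0: tau→3  [1 out]
  1: c→6  tau→1  [2 out]
  3: c→1  [1 out]
  4: b→8  c→5  tau→0  [3 out]
  5: c→4  tau→4  [2 out]
  6: b→4  [1 out]
  8: b→5  c→3  tau→5  [3 out]

Answer: DEADLOCK-FREE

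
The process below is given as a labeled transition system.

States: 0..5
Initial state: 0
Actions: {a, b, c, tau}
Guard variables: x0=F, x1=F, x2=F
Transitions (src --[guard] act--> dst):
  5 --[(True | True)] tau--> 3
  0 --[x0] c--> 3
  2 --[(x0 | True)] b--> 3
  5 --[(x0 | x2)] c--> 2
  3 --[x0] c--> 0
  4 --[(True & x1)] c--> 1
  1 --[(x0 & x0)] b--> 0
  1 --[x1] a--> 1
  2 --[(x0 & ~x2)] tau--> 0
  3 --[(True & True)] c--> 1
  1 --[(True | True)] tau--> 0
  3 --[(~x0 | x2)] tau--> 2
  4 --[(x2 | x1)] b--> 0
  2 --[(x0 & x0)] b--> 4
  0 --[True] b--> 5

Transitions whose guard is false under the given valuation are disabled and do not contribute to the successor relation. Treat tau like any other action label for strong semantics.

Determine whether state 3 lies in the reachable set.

Guard filter leaves 6 enabled edge(s).
depth 0: {0}
depth 1: {5}  now seen {0,5}
depth 2: {3}  now seen {0,3,5}
depth 3: {1,2}  now seen {0,1,2,3,5}
Reach set: {0,1,2,3,5}
trace reaching 3: b·tau

Answer: REACHABLE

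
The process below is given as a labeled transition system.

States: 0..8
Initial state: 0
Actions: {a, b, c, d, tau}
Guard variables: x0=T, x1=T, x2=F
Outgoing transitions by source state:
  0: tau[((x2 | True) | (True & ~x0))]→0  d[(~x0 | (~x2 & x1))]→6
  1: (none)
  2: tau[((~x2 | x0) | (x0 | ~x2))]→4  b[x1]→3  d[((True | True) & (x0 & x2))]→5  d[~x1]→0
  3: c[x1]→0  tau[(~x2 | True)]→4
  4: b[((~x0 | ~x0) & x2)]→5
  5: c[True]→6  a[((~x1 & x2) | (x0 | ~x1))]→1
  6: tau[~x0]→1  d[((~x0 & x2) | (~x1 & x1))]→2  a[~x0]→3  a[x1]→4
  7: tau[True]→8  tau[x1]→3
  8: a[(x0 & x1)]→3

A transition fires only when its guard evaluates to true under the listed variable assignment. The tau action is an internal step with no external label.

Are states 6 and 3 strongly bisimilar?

Refine partition for ~:
  round 0: {{0,1,2,3,4,5,6,7,8}}
  round 1: {{0},{1,4},{2},{3},{5},{6,8},{7}}
  round 2: {{0},{1,4},{2},{3},{5},{6},{7},{8}}
Fixed point at round 3; 8 class(es).
6∈{6}, 3∈{3}

Answer: NOT BISIMILAR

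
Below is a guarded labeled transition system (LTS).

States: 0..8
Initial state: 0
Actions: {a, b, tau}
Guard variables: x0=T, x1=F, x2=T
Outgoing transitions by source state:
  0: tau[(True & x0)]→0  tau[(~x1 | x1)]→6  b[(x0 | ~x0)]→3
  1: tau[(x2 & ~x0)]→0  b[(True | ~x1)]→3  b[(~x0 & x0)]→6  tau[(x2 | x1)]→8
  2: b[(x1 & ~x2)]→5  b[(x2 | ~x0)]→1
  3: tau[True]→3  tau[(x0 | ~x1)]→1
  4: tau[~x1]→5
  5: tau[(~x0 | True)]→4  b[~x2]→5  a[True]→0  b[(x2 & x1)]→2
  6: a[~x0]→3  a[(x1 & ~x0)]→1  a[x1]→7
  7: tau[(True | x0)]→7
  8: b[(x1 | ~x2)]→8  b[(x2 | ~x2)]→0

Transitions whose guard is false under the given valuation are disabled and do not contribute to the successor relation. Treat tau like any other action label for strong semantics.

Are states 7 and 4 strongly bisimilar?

Compute ~ classes (split until stable):
  round 0: {{0,1,2,3,4,5,6,7,8}}
  round 1: {{0,1},{2,8},{3,4,7},{5},{6}}
  round 2: {{0},{1},{2,8},{3},{4},{5},{6},{7}}
  round 3: {{0},{1},{2},{3},{4},{5},{6},{7},{8}}
Fixed point at round 4; 9 class(es).
7∈{7}, 4∈{4}

Answer: NOT BISIMILAR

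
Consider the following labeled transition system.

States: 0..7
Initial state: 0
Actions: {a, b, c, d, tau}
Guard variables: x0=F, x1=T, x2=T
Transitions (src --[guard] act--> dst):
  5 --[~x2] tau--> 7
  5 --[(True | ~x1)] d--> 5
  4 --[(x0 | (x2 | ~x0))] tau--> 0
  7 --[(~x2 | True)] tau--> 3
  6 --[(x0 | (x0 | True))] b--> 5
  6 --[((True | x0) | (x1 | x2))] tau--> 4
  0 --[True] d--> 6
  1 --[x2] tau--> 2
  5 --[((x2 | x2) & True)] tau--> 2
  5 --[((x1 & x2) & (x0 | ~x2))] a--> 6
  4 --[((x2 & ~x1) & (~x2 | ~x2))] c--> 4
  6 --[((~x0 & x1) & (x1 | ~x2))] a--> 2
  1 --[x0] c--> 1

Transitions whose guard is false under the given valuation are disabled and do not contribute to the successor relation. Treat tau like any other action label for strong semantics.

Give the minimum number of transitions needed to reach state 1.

Answer: UNREACHABLE

Working:
Layered search for 1:
  L0 = {0}
  L1 = {6}
  L2 = {2,4,5}
1 never appears.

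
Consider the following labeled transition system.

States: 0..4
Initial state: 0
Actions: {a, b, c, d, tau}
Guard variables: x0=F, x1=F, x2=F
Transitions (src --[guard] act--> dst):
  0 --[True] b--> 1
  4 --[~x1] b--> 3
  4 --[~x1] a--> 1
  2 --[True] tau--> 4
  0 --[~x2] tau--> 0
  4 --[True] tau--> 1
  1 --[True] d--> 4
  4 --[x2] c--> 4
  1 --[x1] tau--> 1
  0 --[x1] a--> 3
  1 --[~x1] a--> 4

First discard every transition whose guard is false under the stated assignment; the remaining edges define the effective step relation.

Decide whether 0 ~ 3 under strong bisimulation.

Refine partition for ~:
  π0 = {{0,1,2,3,4}}
  π1 = {{0},{1},{2},{3},{4}}
5 equivalence class(es) (converged in 2)
0∈{0}, 3∈{3}

Answer: NOT BISIMILAR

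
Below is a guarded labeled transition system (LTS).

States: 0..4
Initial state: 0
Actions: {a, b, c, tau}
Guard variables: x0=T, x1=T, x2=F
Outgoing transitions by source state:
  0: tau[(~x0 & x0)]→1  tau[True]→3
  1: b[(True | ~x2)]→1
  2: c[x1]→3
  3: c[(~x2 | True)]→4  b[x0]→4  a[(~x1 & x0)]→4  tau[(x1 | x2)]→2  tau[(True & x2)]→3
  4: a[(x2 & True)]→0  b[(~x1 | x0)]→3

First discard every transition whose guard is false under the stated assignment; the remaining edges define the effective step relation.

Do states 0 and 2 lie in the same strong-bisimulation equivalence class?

Refine partition for ~:
  round 0: {{0,1,2,3,4}}
  round 1: {{0},{1,4},{2},{3}}
  round 2: {{0},{1},{2},{3},{4}}
stable after 3 split(s): 5 block(s)
[0]={0}  [2]={2}

Answer: NOT BISIMILAR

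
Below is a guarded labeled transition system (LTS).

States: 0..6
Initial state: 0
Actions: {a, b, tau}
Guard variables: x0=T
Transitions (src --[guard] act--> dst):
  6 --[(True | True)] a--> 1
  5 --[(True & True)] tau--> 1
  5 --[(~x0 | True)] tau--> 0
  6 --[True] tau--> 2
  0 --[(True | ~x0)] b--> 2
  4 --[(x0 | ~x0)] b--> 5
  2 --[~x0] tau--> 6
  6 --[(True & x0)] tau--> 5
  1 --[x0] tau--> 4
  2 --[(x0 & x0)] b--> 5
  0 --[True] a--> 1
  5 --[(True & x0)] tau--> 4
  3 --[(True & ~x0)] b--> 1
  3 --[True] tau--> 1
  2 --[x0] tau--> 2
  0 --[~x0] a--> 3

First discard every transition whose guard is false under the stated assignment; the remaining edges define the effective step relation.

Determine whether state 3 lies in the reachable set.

13 transition(s) survive guard evaluation.
Layer 0: {0}
Layer 1: {1,2}  total {0,1,2}
Layer 2: {4,5}  total {0,1,2,4,5}
Reachable = {0,1,2,4,5}

Answer: UNREACHABLE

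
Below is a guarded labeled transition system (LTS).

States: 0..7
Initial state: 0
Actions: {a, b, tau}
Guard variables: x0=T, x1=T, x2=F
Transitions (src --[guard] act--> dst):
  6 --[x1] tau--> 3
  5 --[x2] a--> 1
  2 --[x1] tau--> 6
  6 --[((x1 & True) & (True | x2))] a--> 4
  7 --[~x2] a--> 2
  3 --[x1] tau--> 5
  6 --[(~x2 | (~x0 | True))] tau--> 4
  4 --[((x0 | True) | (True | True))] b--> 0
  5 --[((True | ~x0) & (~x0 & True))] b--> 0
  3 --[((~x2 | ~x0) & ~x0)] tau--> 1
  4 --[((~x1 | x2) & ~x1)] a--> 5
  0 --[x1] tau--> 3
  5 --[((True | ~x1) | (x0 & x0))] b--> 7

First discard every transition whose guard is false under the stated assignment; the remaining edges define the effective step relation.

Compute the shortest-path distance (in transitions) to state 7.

Layered search for 7:
  depth 0: {0}
  depth 1: {3}
  depth 2: {5}
  depth 3: {7}
first hit 7 at d=3 via tau·tau·b

Answer: 3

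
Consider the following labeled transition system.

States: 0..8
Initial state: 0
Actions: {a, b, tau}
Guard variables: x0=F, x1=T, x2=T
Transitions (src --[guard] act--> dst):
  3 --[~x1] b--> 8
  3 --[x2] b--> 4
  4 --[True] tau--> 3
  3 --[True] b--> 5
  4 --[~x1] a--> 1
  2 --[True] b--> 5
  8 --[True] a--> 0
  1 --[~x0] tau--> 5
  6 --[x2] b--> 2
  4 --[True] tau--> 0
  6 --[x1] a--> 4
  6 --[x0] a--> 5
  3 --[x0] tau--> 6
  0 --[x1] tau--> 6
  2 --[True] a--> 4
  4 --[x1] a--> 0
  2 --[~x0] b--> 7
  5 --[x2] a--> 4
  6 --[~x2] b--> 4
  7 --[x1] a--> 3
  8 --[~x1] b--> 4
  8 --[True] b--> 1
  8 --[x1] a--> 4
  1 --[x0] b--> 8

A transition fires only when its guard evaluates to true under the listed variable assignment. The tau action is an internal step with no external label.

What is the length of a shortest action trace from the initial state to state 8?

Answer: UNREACHABLE

Analysis:
Breadth-first toward 8:
  depth 0: {0}
  depth 1: {6}
  depth 2: {2,4}
  depth 3: {3,5,7}
8 never appears.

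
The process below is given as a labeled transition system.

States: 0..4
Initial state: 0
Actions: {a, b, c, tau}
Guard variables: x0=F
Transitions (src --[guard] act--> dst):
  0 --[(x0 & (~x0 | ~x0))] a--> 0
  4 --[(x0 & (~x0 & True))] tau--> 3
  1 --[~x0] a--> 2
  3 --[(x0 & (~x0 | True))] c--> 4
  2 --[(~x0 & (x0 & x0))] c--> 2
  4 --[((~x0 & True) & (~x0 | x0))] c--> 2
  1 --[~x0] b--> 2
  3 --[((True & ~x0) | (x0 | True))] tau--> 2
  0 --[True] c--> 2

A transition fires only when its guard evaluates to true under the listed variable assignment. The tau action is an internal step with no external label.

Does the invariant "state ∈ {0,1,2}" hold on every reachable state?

Answer: INVARIANT HOLDS

Working:
Allowed set {0,1,2}
Reach set: {0,2}
  0: ok
  2: ok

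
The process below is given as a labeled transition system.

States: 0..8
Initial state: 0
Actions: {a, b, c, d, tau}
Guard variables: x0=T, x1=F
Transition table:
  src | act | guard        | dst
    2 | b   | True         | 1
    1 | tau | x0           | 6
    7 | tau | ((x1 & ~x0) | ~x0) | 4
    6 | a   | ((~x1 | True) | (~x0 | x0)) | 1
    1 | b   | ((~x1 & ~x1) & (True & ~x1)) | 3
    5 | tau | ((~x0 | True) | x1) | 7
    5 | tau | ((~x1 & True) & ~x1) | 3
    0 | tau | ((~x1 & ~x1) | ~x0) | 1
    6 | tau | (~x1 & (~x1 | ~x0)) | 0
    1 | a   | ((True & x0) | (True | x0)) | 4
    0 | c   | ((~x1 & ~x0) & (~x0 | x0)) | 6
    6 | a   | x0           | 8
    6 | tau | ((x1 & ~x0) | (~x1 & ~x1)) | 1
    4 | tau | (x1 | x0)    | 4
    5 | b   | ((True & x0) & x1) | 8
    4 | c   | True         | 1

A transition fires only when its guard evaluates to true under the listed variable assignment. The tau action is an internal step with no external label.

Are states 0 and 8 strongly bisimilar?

Compute ~ classes (split until stable):
  P[0] = {{0,1,2,3,4,5,6,7,8}}
  P[1] = {{0,5},{1},{2},{3,7,8},{4},{6}}
  P[2] = {{0},{1},{2},{3,7,8},{4},{5},{6}}
Fixed point at round 3; 7 class(es).
0∈{0}, 8∈{3,7,8}

Answer: NOT BISIMILAR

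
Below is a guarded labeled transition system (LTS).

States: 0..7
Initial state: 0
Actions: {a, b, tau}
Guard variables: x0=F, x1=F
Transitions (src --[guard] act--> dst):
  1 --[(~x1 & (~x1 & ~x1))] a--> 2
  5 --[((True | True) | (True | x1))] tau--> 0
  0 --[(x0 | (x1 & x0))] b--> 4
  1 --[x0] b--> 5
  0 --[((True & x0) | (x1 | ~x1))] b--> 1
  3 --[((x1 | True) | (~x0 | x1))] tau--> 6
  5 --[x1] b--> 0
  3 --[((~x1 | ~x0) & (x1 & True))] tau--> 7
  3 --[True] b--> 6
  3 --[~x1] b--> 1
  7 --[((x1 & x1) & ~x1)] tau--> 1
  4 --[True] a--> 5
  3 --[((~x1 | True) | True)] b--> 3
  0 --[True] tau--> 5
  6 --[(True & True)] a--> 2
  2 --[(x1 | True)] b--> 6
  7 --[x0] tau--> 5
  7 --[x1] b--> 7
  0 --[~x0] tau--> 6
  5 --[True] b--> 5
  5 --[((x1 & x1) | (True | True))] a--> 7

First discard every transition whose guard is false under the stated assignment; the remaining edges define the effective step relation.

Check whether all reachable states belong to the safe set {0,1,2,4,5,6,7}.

Safe = {0,1,2,4,5,6,7}
R = {0,1,2,5,6,7}
  0: ✓
  1: ✓
  2: ✓
  5: ✓
  6: ✓
  7: ✓

Answer: INVARIANT HOLDS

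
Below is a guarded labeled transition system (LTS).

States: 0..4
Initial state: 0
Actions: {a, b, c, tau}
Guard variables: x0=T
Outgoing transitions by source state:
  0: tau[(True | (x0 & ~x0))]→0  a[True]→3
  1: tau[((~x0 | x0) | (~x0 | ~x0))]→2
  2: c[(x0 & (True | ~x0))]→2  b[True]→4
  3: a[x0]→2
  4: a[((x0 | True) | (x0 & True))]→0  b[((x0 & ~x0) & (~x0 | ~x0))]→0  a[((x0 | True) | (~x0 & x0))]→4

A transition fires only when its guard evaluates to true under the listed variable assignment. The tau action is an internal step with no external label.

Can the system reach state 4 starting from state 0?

Guard filter leaves 8 enabled edge(s).
L0 = {0}
L1 = {3}  cumulative {0,3}
L2 = {2}  cumulative {0,2,3}
L3 = {4}  cumulative {0,2,3,4}
R = {0,2,3,4}
trace reaching 4: a·a·b

Answer: REACHABLE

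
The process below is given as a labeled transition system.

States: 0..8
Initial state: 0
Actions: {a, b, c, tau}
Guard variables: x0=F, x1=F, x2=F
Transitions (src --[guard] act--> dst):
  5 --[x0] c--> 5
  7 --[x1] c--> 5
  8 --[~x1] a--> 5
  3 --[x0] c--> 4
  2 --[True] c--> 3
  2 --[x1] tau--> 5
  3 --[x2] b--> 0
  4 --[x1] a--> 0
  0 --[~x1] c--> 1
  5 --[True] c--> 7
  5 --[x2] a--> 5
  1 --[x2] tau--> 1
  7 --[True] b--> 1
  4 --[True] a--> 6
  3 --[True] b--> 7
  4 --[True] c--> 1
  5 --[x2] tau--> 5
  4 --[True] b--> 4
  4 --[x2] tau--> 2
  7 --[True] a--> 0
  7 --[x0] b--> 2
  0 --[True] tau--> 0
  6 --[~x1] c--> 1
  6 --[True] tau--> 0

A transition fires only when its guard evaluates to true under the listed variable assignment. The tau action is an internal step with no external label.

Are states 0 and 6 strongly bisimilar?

Refine partition for ~:
  round 0: {{0,1,2,3,4,5,6,7,8}}
  round 1: {{0,6},{1},{2,5},{3},{4},{7},{8}}
  round 2: {{0,6},{1},{2},{3},{4},{5},{7},{8}}
8 equivalence class(es) (converged in 3)
0∈{0,6}, 6∈{0,6}

Answer: BISIMILAR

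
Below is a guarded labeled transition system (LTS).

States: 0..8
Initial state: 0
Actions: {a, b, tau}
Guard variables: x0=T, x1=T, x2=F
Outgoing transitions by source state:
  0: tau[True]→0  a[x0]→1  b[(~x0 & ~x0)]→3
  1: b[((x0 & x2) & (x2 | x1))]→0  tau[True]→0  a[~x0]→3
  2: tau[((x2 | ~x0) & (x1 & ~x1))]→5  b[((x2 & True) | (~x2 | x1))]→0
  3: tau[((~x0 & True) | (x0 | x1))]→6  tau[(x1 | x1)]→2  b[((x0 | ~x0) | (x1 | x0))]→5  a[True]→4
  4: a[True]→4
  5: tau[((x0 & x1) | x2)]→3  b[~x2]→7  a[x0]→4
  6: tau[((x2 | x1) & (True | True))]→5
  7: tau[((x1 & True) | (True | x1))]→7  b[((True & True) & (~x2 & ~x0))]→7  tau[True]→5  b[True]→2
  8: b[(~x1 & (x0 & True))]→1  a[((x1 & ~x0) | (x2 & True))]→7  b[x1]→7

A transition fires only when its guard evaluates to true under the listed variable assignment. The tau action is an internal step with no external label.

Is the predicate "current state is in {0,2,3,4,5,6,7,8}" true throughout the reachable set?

Answer: INVARIANT VIOLATED at state 1

Trace:
Allowed set {0,2,3,4,5,6,7,8}
Reach set: {0,1}
  0: safe
  1: outside
counterexample path to 1: a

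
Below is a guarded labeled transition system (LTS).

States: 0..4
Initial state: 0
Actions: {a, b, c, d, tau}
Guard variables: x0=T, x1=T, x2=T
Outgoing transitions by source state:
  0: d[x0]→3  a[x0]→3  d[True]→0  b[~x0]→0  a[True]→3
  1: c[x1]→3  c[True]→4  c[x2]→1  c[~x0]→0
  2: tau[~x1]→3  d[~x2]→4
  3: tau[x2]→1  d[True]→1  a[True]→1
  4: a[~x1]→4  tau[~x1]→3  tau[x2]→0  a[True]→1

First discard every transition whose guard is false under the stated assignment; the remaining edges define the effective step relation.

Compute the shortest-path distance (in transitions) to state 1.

Answer: 2

Trace:
Breadth-first toward 1:
  depth 0: {0}
  depth 1: {3}
  depth 2: {1}
depth(1)=2, e.g. a·a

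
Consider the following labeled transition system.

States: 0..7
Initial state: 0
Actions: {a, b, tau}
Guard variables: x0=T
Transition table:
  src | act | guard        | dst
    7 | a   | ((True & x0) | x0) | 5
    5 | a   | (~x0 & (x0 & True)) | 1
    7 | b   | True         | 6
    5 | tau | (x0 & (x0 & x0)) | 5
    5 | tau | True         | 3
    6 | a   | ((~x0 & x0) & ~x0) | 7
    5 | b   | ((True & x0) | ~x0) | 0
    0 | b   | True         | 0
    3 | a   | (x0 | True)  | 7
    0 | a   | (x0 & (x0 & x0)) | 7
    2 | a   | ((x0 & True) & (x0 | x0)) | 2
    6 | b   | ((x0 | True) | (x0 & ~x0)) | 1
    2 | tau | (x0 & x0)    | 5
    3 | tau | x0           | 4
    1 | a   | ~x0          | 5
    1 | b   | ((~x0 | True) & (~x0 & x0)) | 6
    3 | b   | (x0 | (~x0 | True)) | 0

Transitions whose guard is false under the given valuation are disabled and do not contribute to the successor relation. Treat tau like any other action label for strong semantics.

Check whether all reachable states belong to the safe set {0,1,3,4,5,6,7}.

Answer: INVARIANT HOLDS

Working:
Safe = {0,1,3,4,5,6,7}
Reach set: {0,1,3,4,5,6,7}
  0: ok
  1: ok
  3: ok
  4: ok
  5: ok
  6: ok
  7: ok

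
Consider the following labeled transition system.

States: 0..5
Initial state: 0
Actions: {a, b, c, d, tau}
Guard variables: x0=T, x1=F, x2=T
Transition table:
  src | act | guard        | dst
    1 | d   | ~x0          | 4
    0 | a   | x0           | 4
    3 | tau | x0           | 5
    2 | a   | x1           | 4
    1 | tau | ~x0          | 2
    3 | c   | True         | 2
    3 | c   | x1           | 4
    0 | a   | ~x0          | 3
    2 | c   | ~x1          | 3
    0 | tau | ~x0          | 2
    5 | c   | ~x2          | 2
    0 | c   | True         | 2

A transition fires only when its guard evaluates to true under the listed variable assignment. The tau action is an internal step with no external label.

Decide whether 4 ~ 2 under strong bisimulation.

Refine partition for ~:
  P[0] = {{0,1,2,3,4,5}}
  P[1] = {{0},{1,4,5},{2},{3}}
4 equivalence class(es) (converged in 2)
4∈{1,4,5}, 2∈{2}

Answer: NOT BISIMILAR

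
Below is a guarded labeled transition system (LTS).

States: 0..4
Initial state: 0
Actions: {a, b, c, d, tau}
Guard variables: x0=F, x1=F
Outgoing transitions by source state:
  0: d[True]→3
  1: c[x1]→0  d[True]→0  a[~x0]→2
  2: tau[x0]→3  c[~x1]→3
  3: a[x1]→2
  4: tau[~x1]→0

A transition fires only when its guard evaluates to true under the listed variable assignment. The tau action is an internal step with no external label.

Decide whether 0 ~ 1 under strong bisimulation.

Answer: NOT BISIMILAR

Working:
Bisimulation quotient by refinement:
  round 0: {{0,1,2,3,4}}
  round 1: {{0},{1},{2},{3},{4}}
stable after 2 split(s): 5 block(s)
class of 0: {0}; class of 1: {1}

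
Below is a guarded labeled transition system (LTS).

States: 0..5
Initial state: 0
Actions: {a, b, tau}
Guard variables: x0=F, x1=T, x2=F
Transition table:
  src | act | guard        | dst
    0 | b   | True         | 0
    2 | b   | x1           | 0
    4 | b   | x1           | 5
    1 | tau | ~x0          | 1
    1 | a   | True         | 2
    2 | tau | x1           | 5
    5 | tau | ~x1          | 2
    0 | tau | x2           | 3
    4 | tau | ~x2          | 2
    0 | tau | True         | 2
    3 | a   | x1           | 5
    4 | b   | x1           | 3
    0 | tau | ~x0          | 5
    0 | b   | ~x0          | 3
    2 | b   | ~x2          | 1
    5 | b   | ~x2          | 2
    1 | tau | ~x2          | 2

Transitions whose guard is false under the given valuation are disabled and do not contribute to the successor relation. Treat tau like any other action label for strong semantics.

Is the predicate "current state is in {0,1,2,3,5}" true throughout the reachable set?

Answer: INVARIANT HOLDS

Working:
Safe = {0,1,2,3,5}
R = {0,1,2,3,5}
  0: ok
  1: ok
  2: ok
  3: ok
  5: ok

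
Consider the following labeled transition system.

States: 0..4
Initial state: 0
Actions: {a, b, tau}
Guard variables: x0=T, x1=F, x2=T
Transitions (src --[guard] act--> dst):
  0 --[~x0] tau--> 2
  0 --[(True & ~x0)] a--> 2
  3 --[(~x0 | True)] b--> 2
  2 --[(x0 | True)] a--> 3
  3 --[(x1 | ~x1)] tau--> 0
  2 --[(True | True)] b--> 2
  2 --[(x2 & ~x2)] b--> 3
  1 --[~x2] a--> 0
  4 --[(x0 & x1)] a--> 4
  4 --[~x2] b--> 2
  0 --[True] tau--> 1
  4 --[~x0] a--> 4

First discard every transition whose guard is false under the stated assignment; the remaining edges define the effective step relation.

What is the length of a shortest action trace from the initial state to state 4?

Answer: UNREACHABLE

Working:
Layered search for 4:
  depth 0: {0}
  depth 1: {1}
4 never appears.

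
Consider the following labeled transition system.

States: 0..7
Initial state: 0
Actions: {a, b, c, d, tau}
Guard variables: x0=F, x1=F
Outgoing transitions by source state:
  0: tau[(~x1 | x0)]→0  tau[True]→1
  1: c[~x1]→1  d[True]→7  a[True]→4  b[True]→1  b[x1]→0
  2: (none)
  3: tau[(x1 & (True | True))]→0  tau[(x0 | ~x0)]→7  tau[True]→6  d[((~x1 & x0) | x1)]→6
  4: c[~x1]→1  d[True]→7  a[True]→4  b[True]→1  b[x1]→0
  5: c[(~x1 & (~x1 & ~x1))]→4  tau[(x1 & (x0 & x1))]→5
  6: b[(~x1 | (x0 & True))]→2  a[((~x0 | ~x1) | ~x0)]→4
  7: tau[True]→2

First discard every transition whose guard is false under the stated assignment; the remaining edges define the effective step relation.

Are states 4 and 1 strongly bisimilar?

Answer: BISIMILAR

Analysis:
Compute ~ classes (split until stable):
  round 0: {{0,1,2,3,4,5,6,7}}
  round 1: {{0,3,7},{1,4},{2},{5},{6}}
  round 2: {{0},{1,4},{2},{3},{5},{6},{7}}
7 equivalence class(es) (converged in 3)
class of 4: {1,4}; class of 1: {1,4}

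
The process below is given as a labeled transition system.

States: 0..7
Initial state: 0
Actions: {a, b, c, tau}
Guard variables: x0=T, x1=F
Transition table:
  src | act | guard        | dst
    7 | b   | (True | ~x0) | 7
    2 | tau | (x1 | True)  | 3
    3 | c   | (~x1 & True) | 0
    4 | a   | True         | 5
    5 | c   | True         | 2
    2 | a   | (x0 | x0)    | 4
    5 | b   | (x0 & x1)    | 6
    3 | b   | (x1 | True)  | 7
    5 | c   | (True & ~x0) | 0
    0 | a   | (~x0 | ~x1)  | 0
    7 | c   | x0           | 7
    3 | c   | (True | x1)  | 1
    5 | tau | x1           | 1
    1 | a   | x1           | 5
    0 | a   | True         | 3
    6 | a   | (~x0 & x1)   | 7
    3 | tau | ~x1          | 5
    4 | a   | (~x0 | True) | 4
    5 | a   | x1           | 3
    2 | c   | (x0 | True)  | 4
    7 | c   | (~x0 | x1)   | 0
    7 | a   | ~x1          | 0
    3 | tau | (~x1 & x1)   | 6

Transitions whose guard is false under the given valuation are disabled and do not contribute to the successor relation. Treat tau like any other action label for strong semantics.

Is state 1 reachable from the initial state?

Answer: REACHABLE

Trace:
Guard filter leaves 15 enabled edge(s).
depth 0: {0}
depth 1: {3}  now seen {0,3}
depth 2: {1,5,7}  now seen {0,1,3,5,7}
depth 3: {2}  now seen {0,1,2,3,5,7}
depth 4: {4}  now seen {0,1,2,3,4,5,7}
R = {0,1,2,3,4,5,7}
Path to 1: a·c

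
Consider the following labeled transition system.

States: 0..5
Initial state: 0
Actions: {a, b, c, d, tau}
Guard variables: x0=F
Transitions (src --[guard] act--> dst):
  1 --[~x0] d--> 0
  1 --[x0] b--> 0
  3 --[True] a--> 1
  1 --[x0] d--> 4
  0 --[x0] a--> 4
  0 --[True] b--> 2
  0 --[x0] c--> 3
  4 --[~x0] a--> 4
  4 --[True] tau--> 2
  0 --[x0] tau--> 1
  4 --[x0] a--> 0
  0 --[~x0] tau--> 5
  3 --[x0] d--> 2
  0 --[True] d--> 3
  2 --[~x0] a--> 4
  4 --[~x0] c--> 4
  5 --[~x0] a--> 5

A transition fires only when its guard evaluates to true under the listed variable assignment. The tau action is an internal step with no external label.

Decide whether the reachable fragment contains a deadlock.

R = {0,1,2,3,4,5}
  0: b→2  d→3  tau→5  [deg 3]
  1: d→0  [deg 1]
  2: a→4  [deg 1]
  3: a→1  [deg 1]
  4: a→4  c→4  tau→2  [deg 3]
  5: a→5  [deg 1]

Answer: DEADLOCK-FREE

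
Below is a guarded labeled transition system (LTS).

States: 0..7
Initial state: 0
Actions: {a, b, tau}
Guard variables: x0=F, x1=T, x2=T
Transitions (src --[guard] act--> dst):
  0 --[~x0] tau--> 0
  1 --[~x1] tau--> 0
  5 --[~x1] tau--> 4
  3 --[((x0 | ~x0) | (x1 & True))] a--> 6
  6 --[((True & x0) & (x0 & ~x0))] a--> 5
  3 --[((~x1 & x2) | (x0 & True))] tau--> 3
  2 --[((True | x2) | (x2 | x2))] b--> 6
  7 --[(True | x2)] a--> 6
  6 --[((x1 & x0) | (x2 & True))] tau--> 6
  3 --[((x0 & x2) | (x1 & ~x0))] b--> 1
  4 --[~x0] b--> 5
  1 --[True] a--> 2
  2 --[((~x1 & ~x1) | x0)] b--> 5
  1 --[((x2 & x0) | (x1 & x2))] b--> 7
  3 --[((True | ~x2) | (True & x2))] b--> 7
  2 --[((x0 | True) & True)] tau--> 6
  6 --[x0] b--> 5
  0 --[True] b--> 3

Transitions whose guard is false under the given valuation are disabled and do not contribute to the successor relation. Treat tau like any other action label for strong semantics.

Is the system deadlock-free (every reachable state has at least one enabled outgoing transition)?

Answer: DEADLOCK-FREE

Working:
Reach set: {0,1,2,3,6,7}
  0: b→3  tau→0  [2 exit(s)]
  1: a→2  b→7  [2 exit(s)]
  2: b→6  tau→6  [2 exit(s)]
  3: a→6  b→1  b→7  [3 exit(s)]
  6: tau→6  [1 exit(s)]
  7: a→6  [1 exit(s)]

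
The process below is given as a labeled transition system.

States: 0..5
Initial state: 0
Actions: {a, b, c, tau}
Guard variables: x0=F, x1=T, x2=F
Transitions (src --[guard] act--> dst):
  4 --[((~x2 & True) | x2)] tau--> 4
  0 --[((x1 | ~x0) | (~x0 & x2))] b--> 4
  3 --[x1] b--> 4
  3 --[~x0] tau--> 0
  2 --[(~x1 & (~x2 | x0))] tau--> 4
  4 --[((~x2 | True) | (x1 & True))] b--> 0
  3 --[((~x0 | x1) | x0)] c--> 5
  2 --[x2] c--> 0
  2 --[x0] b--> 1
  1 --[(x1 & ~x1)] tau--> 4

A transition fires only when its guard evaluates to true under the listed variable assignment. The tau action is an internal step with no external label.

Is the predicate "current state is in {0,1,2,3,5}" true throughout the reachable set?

Inv-set: {0,1,2,3,5}
Reach set: {0,4}
  0: ok
  4: VIOLATES
counterexample path to 4: b

Answer: INVARIANT VIOLATED at state 4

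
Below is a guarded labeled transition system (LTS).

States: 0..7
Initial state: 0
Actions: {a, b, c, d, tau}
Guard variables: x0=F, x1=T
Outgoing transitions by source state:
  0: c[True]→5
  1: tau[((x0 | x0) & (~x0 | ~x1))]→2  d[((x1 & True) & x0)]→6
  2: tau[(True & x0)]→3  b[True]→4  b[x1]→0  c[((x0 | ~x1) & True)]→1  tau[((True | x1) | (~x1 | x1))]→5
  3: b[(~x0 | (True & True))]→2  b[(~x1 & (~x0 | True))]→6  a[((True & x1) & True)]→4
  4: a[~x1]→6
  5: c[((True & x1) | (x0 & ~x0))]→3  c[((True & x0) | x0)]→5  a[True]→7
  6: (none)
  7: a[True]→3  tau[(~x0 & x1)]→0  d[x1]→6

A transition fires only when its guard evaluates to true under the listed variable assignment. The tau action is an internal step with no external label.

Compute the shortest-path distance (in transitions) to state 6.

Layered search for 6:
  Layer 0: {0}
  Layer 1: {5}
  Layer 2: {3,7}
  Layer 3: {2,4,6}
depth(6)=3, e.g. c·a·d

Answer: 3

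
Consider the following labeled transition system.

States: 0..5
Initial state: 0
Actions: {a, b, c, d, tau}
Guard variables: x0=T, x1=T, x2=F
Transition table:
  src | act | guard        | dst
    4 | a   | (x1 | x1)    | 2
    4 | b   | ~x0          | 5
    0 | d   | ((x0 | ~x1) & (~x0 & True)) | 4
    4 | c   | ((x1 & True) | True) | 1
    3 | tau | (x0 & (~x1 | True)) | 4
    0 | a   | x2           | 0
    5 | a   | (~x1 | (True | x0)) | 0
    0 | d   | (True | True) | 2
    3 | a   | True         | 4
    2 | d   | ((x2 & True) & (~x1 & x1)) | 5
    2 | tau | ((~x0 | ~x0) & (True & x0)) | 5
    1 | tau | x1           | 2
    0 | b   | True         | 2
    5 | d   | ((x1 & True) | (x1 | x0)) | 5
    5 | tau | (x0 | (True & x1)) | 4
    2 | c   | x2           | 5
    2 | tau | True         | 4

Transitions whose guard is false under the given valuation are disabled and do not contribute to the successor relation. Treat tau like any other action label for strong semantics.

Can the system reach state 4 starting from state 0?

Answer: REACHABLE

Working:
After dropping false guards: 11 live edges.
L0 = {0}
L1 = {2}  total {0,2}
L2 = {4}  total {0,2,4}
L3 = {1}  total {0,1,2,4}
R = {0,1,2,4}
trace reaching 4: d·tau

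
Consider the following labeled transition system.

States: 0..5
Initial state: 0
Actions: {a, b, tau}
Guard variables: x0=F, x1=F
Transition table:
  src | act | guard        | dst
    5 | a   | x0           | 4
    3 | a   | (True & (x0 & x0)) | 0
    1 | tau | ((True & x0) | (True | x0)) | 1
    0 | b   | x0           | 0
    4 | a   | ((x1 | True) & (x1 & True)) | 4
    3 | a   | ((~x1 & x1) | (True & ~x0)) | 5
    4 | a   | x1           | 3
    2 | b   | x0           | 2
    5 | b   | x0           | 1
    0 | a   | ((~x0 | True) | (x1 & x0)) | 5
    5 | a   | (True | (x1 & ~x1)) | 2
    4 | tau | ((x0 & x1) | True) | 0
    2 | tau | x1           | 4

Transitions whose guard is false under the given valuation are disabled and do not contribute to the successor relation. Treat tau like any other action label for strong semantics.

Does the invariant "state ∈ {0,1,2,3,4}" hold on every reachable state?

Answer: INVARIANT VIOLATED at state 5

Working:
Inv-set: {0,1,2,3,4}
R = {0,2,5}
  0: ✓
  2: ✓
  5: ✗ unsafe
reach 5 via a — violates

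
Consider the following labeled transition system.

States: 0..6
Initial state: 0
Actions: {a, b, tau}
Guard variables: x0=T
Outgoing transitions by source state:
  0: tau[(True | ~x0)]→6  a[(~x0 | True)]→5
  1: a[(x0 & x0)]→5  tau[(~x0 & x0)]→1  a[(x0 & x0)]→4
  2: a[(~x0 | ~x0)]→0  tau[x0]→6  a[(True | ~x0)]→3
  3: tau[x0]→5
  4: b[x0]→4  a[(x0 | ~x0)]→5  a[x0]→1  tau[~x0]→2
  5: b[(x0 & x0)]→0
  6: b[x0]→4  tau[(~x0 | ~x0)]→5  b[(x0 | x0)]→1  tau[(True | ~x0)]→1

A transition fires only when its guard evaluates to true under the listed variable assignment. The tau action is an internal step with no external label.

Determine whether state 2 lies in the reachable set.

Guard filter leaves 14 enabled edge(s).
L0 = {0}
L1 = {5,6}  now seen {0,5,6}
L2 = {1,4}  now seen {0,1,4,5,6}
Reach set: {0,1,4,5,6}

Answer: UNREACHABLE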